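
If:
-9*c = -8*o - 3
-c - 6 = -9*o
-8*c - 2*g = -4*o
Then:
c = 75/73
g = -186/73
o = 57/73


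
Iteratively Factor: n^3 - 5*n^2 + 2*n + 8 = (n - 2)*(n^2 - 3*n - 4) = (n - 4)*(n - 2)*(n + 1)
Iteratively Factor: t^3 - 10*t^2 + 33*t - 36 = (t - 3)*(t^2 - 7*t + 12) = (t - 4)*(t - 3)*(t - 3)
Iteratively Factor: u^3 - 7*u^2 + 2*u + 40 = (u - 5)*(u^2 - 2*u - 8) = (u - 5)*(u + 2)*(u - 4)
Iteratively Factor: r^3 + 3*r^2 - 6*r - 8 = (r - 2)*(r^2 + 5*r + 4) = (r - 2)*(r + 4)*(r + 1)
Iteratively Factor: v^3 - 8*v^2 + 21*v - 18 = (v - 3)*(v^2 - 5*v + 6) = (v - 3)*(v - 2)*(v - 3)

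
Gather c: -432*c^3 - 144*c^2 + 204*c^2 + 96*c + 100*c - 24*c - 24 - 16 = -432*c^3 + 60*c^2 + 172*c - 40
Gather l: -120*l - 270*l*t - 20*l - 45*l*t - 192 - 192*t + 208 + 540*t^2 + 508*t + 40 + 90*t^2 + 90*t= l*(-315*t - 140) + 630*t^2 + 406*t + 56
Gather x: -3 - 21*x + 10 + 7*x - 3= 4 - 14*x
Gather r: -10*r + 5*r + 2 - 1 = 1 - 5*r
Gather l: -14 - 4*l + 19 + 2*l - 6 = -2*l - 1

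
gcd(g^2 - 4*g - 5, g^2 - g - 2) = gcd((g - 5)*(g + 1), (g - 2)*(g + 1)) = g + 1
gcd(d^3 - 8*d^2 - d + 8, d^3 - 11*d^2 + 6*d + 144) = d - 8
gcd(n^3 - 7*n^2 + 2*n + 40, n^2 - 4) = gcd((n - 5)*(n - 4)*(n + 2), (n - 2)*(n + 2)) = n + 2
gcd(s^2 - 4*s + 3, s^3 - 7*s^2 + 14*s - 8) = s - 1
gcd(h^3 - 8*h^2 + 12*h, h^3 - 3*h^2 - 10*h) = h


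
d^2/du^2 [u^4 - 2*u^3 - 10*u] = 12*u*(u - 1)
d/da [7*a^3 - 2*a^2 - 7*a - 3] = 21*a^2 - 4*a - 7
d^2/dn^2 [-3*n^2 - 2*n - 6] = -6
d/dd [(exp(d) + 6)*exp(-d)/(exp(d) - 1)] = (-exp(2*d) - 12*exp(d) + 6)*exp(-d)/(exp(2*d) - 2*exp(d) + 1)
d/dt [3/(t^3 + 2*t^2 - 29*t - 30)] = 3*(-3*t^2 - 4*t + 29)/(t^3 + 2*t^2 - 29*t - 30)^2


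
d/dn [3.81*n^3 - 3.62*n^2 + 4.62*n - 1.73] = 11.43*n^2 - 7.24*n + 4.62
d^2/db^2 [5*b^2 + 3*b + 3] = 10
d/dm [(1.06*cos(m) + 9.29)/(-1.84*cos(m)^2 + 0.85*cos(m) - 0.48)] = (-1.9504*cos(m)^2 - 34.1872*cos(m) + 8.4053)*sin(m)/(3.3856*cos(m)^4 - 3.128*cos(m)^3 + 2.4889*cos(m)^2 - 0.816*cos(m) + 0.2304)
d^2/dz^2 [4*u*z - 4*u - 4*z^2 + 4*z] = -8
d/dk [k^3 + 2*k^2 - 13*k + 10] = 3*k^2 + 4*k - 13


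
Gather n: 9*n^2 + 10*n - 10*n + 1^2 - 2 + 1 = 9*n^2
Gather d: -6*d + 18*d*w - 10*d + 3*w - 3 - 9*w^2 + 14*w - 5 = d*(18*w - 16) - 9*w^2 + 17*w - 8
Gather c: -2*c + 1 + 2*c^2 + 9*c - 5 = 2*c^2 + 7*c - 4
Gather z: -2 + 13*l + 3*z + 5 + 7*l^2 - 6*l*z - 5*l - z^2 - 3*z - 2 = 7*l^2 - 6*l*z + 8*l - z^2 + 1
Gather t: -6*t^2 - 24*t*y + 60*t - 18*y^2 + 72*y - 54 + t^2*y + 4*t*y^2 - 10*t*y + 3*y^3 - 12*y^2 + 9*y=t^2*(y - 6) + t*(4*y^2 - 34*y + 60) + 3*y^3 - 30*y^2 + 81*y - 54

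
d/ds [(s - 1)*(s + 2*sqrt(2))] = 2*s - 1 + 2*sqrt(2)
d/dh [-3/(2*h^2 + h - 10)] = 3*(4*h + 1)/(2*h^2 + h - 10)^2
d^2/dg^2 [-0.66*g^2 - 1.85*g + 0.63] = -1.32000000000000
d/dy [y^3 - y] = 3*y^2 - 1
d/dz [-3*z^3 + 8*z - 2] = 8 - 9*z^2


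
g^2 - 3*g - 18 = (g - 6)*(g + 3)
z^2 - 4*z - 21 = (z - 7)*(z + 3)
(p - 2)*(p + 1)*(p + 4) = p^3 + 3*p^2 - 6*p - 8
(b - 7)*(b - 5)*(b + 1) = b^3 - 11*b^2 + 23*b + 35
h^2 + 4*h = h*(h + 4)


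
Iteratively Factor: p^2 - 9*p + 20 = (p - 4)*(p - 5)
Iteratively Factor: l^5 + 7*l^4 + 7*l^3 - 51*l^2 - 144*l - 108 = (l + 3)*(l^4 + 4*l^3 - 5*l^2 - 36*l - 36) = (l + 2)*(l + 3)*(l^3 + 2*l^2 - 9*l - 18) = (l - 3)*(l + 2)*(l + 3)*(l^2 + 5*l + 6) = (l - 3)*(l + 2)*(l + 3)^2*(l + 2)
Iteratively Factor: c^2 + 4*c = (c + 4)*(c)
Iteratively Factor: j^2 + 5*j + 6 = (j + 3)*(j + 2)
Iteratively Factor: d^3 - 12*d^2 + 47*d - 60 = (d - 4)*(d^2 - 8*d + 15) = (d - 5)*(d - 4)*(d - 3)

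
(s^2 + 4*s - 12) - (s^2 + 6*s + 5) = -2*s - 17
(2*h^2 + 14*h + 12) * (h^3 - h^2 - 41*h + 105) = 2*h^5 + 12*h^4 - 84*h^3 - 376*h^2 + 978*h + 1260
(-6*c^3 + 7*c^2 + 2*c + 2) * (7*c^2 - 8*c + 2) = -42*c^5 + 97*c^4 - 54*c^3 + 12*c^2 - 12*c + 4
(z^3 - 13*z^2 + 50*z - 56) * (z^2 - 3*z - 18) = z^5 - 16*z^4 + 71*z^3 + 28*z^2 - 732*z + 1008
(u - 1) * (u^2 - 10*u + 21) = u^3 - 11*u^2 + 31*u - 21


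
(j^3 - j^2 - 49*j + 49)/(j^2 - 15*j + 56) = (j^2 + 6*j - 7)/(j - 8)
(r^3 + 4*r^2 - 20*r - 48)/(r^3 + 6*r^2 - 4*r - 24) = (r - 4)/(r - 2)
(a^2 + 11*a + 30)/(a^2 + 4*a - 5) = (a + 6)/(a - 1)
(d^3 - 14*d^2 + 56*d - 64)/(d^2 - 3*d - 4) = (d^2 - 10*d + 16)/(d + 1)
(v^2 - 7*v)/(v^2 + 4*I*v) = (v - 7)/(v + 4*I)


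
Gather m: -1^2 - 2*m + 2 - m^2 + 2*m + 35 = 36 - m^2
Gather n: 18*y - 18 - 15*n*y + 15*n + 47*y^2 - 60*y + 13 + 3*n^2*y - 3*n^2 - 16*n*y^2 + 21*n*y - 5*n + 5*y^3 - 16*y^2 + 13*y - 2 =n^2*(3*y - 3) + n*(-16*y^2 + 6*y + 10) + 5*y^3 + 31*y^2 - 29*y - 7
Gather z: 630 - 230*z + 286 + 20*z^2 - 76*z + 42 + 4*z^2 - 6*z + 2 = 24*z^2 - 312*z + 960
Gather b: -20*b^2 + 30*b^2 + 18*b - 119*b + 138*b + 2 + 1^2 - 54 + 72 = 10*b^2 + 37*b + 21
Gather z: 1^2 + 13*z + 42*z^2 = 42*z^2 + 13*z + 1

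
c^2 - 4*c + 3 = (c - 3)*(c - 1)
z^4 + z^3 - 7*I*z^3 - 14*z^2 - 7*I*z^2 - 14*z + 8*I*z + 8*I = (z + 1)*(z - 4*I)*(z - 2*I)*(z - I)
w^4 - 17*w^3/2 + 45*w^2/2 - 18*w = w*(w - 4)*(w - 3)*(w - 3/2)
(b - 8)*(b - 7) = b^2 - 15*b + 56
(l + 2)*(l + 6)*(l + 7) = l^3 + 15*l^2 + 68*l + 84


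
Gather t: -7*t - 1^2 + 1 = -7*t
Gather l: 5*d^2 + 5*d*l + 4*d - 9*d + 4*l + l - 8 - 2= 5*d^2 - 5*d + l*(5*d + 5) - 10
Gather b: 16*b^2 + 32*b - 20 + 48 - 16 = 16*b^2 + 32*b + 12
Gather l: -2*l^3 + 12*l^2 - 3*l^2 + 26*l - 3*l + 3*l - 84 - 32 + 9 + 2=-2*l^3 + 9*l^2 + 26*l - 105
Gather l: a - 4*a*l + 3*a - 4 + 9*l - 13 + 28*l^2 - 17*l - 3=4*a + 28*l^2 + l*(-4*a - 8) - 20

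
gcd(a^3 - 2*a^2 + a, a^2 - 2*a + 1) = a^2 - 2*a + 1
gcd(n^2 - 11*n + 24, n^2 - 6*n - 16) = n - 8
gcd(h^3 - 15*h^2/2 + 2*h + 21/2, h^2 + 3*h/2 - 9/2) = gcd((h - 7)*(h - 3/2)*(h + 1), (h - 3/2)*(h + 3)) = h - 3/2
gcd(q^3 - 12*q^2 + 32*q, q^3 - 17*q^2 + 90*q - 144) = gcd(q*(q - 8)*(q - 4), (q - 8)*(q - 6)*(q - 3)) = q - 8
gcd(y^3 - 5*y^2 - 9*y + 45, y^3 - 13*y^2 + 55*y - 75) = y^2 - 8*y + 15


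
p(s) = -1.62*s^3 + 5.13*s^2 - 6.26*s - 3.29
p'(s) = -4.86*s^2 + 10.26*s - 6.26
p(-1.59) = 26.14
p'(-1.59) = -34.86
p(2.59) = -13.24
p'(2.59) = -12.29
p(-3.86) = 190.48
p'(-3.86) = -118.28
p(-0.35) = -0.40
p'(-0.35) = -10.45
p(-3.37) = 138.07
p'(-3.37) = -96.03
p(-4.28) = 244.49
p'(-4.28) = -139.20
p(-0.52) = 1.58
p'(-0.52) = -12.91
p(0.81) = -5.86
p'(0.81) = -1.14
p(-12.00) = 3609.91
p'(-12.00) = -829.22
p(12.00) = -2139.05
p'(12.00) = -582.98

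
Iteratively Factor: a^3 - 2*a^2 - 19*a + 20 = (a - 1)*(a^2 - a - 20) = (a - 1)*(a + 4)*(a - 5)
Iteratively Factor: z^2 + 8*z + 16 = (z + 4)*(z + 4)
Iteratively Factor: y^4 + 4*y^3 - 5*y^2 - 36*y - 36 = (y + 2)*(y^3 + 2*y^2 - 9*y - 18) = (y + 2)*(y + 3)*(y^2 - y - 6) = (y + 2)^2*(y + 3)*(y - 3)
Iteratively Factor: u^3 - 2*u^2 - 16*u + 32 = (u + 4)*(u^2 - 6*u + 8) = (u - 4)*(u + 4)*(u - 2)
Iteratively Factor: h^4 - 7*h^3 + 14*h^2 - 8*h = (h)*(h^3 - 7*h^2 + 14*h - 8) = h*(h - 4)*(h^2 - 3*h + 2) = h*(h - 4)*(h - 2)*(h - 1)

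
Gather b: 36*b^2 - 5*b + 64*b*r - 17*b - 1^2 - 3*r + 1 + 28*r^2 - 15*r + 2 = 36*b^2 + b*(64*r - 22) + 28*r^2 - 18*r + 2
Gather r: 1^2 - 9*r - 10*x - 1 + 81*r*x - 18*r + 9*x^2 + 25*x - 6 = r*(81*x - 27) + 9*x^2 + 15*x - 6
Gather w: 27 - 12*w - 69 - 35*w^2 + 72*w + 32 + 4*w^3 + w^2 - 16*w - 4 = 4*w^3 - 34*w^2 + 44*w - 14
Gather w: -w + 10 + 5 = 15 - w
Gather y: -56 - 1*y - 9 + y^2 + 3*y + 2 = y^2 + 2*y - 63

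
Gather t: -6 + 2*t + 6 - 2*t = 0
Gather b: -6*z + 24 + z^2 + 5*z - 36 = z^2 - z - 12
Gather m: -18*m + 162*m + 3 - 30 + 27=144*m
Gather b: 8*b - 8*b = 0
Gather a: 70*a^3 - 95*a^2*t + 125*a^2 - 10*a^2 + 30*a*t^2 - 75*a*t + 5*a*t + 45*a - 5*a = 70*a^3 + a^2*(115 - 95*t) + a*(30*t^2 - 70*t + 40)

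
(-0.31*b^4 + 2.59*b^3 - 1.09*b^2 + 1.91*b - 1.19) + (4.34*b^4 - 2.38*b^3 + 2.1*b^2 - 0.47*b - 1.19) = 4.03*b^4 + 0.21*b^3 + 1.01*b^2 + 1.44*b - 2.38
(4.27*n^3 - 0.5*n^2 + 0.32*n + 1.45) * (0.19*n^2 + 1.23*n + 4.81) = 0.8113*n^5 + 5.1571*n^4 + 19.9845*n^3 - 1.7359*n^2 + 3.3227*n + 6.9745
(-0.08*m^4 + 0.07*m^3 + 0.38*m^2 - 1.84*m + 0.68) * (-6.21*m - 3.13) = 0.4968*m^5 - 0.1843*m^4 - 2.5789*m^3 + 10.237*m^2 + 1.5364*m - 2.1284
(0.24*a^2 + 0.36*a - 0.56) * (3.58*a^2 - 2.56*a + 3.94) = 0.8592*a^4 + 0.6744*a^3 - 1.9808*a^2 + 2.852*a - 2.2064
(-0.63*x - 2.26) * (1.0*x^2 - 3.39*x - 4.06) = -0.63*x^3 - 0.1243*x^2 + 10.2192*x + 9.1756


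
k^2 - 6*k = k*(k - 6)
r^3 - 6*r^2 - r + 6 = (r - 6)*(r - 1)*(r + 1)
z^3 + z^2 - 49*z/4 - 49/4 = (z - 7/2)*(z + 1)*(z + 7/2)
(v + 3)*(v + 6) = v^2 + 9*v + 18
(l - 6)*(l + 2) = l^2 - 4*l - 12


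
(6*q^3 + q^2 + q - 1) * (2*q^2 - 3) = 12*q^5 + 2*q^4 - 16*q^3 - 5*q^2 - 3*q + 3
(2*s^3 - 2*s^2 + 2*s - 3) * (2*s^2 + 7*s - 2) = 4*s^5 + 10*s^4 - 14*s^3 + 12*s^2 - 25*s + 6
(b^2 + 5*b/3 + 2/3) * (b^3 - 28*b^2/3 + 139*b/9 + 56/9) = b^5 - 23*b^4/3 + 5*b^3/9 + 695*b^2/27 + 62*b/3 + 112/27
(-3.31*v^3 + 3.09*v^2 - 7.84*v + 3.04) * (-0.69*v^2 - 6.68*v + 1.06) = 2.2839*v^5 + 19.9787*v^4 - 18.7402*v^3 + 53.549*v^2 - 28.6176*v + 3.2224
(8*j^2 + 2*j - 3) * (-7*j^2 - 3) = -56*j^4 - 14*j^3 - 3*j^2 - 6*j + 9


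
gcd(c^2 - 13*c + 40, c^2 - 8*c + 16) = 1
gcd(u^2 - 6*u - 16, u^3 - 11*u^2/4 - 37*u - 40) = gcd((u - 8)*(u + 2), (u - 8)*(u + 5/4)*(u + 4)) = u - 8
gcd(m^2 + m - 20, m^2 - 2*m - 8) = m - 4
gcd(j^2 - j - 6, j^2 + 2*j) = j + 2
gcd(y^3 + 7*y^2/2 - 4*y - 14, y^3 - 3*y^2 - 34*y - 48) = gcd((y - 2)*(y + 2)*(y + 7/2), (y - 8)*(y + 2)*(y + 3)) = y + 2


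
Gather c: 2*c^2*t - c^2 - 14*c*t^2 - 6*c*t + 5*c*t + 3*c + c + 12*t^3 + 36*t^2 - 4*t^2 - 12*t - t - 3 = c^2*(2*t - 1) + c*(-14*t^2 - t + 4) + 12*t^3 + 32*t^2 - 13*t - 3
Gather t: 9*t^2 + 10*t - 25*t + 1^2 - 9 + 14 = 9*t^2 - 15*t + 6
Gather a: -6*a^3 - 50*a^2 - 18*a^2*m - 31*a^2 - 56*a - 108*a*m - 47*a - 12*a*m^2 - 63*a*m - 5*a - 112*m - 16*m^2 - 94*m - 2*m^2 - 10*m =-6*a^3 + a^2*(-18*m - 81) + a*(-12*m^2 - 171*m - 108) - 18*m^2 - 216*m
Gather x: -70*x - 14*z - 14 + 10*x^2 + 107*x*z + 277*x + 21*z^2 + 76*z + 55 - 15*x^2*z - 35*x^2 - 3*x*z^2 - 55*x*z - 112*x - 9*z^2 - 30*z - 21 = x^2*(-15*z - 25) + x*(-3*z^2 + 52*z + 95) + 12*z^2 + 32*z + 20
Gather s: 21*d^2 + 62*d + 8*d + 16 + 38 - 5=21*d^2 + 70*d + 49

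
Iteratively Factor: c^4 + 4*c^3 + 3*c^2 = (c)*(c^3 + 4*c^2 + 3*c) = c*(c + 3)*(c^2 + c) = c^2*(c + 3)*(c + 1)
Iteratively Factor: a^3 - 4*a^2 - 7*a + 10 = (a - 1)*(a^2 - 3*a - 10) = (a - 5)*(a - 1)*(a + 2)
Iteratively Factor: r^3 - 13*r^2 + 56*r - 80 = (r - 4)*(r^2 - 9*r + 20) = (r - 4)^2*(r - 5)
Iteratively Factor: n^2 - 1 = (n - 1)*(n + 1)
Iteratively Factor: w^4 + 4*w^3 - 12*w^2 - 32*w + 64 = (w - 2)*(w^3 + 6*w^2 - 32) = (w - 2)*(w + 4)*(w^2 + 2*w - 8) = (w - 2)^2*(w + 4)*(w + 4)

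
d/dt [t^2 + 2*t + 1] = 2*t + 2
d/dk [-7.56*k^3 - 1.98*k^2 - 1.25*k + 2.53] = -22.68*k^2 - 3.96*k - 1.25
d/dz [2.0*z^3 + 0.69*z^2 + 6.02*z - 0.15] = 6.0*z^2 + 1.38*z + 6.02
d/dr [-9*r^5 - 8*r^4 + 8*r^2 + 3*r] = -45*r^4 - 32*r^3 + 16*r + 3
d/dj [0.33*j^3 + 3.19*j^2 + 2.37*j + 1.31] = 0.99*j^2 + 6.38*j + 2.37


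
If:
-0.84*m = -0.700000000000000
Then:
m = 0.83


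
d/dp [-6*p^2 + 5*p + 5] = 5 - 12*p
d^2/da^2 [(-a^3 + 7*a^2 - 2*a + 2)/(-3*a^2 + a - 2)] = 4*(-4*a^3 + 33*a^2 - 3*a - 7)/(27*a^6 - 27*a^5 + 63*a^4 - 37*a^3 + 42*a^2 - 12*a + 8)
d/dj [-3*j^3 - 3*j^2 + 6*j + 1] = -9*j^2 - 6*j + 6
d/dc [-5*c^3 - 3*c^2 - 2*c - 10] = -15*c^2 - 6*c - 2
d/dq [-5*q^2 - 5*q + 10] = -10*q - 5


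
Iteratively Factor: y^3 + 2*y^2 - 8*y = (y + 4)*(y^2 - 2*y) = y*(y + 4)*(y - 2)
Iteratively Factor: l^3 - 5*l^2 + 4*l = (l - 1)*(l^2 - 4*l) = l*(l - 1)*(l - 4)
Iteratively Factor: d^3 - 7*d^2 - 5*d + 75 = (d + 3)*(d^2 - 10*d + 25) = (d - 5)*(d + 3)*(d - 5)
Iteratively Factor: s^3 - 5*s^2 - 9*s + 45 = (s - 5)*(s^2 - 9) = (s - 5)*(s - 3)*(s + 3)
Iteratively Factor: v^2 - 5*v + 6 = (v - 3)*(v - 2)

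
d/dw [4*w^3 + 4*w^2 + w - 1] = 12*w^2 + 8*w + 1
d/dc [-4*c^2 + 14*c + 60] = 14 - 8*c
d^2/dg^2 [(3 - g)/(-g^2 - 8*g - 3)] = 2*(4*(g - 3)*(g + 4)^2 - (3*g + 5)*(g^2 + 8*g + 3))/(g^2 + 8*g + 3)^3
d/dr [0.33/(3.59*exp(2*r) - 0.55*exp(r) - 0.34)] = (0.1815 - 2.3694*exp(r))*exp(r)/(-3.59*exp(2*r) + 0.55*exp(r) + 0.34)^2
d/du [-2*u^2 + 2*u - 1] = 2 - 4*u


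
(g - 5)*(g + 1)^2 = g^3 - 3*g^2 - 9*g - 5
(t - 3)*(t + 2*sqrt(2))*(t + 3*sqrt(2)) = t^3 - 3*t^2 + 5*sqrt(2)*t^2 - 15*sqrt(2)*t + 12*t - 36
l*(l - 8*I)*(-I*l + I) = -I*l^3 - 8*l^2 + I*l^2 + 8*l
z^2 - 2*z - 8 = (z - 4)*(z + 2)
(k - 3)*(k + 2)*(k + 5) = k^3 + 4*k^2 - 11*k - 30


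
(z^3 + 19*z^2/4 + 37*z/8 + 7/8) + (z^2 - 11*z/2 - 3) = z^3 + 23*z^2/4 - 7*z/8 - 17/8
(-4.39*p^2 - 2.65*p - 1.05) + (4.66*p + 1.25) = -4.39*p^2 + 2.01*p + 0.2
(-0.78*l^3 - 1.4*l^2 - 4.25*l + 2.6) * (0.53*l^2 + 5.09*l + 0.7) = -0.4134*l^5 - 4.7122*l^4 - 9.9245*l^3 - 21.2345*l^2 + 10.259*l + 1.82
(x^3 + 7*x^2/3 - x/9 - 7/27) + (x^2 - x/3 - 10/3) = x^3 + 10*x^2/3 - 4*x/9 - 97/27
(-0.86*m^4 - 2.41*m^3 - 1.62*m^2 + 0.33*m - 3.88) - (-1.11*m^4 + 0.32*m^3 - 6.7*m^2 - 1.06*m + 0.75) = 0.25*m^4 - 2.73*m^3 + 5.08*m^2 + 1.39*m - 4.63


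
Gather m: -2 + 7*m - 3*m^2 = -3*m^2 + 7*m - 2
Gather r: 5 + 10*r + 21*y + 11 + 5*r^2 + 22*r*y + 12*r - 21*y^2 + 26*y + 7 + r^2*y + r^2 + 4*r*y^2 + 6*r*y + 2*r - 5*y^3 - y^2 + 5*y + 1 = r^2*(y + 6) + r*(4*y^2 + 28*y + 24) - 5*y^3 - 22*y^2 + 52*y + 24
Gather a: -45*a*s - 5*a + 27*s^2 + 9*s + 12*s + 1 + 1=a*(-45*s - 5) + 27*s^2 + 21*s + 2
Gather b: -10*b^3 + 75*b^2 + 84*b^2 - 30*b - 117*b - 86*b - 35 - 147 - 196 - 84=-10*b^3 + 159*b^2 - 233*b - 462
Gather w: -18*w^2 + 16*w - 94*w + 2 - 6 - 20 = -18*w^2 - 78*w - 24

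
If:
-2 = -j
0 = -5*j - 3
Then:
No Solution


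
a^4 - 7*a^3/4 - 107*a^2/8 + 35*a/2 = a*(a - 4)*(a - 5/4)*(a + 7/2)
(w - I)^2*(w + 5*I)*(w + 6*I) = w^4 + 9*I*w^3 - 9*w^2 + 49*I*w + 30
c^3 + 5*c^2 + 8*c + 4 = (c + 1)*(c + 2)^2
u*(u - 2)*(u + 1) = u^3 - u^2 - 2*u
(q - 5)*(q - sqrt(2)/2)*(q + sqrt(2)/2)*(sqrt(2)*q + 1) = sqrt(2)*q^4 - 5*sqrt(2)*q^3 + q^3 - 5*q^2 - sqrt(2)*q^2/2 - q/2 + 5*sqrt(2)*q/2 + 5/2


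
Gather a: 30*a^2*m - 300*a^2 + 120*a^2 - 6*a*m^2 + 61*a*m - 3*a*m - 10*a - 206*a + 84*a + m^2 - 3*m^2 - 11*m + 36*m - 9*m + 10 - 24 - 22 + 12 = a^2*(30*m - 180) + a*(-6*m^2 + 58*m - 132) - 2*m^2 + 16*m - 24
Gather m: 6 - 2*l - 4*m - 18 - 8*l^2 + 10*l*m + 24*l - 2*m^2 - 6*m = -8*l^2 + 22*l - 2*m^2 + m*(10*l - 10) - 12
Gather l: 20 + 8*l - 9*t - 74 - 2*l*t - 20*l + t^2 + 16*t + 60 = l*(-2*t - 12) + t^2 + 7*t + 6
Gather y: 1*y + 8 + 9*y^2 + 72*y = 9*y^2 + 73*y + 8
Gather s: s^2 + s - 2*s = s^2 - s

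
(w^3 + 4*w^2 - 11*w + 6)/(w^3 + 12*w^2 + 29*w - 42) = (w - 1)/(w + 7)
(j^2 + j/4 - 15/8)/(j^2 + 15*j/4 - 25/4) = (j + 3/2)/(j + 5)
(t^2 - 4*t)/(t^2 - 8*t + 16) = t/(t - 4)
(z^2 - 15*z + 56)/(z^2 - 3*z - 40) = (z - 7)/(z + 5)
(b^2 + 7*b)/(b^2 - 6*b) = (b + 7)/(b - 6)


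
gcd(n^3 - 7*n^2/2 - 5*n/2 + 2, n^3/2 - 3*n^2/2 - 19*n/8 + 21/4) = 1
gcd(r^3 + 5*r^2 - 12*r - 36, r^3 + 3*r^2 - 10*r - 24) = r^2 - r - 6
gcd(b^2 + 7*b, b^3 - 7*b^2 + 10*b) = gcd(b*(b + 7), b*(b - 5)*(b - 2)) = b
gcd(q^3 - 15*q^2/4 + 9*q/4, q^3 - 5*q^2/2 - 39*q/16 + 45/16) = q^2 - 15*q/4 + 9/4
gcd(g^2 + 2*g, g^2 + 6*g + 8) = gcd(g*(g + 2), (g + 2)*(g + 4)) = g + 2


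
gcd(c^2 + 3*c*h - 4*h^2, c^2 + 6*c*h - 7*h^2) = c - h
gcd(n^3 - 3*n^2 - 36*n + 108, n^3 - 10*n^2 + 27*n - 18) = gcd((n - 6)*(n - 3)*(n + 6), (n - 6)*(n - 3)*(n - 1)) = n^2 - 9*n + 18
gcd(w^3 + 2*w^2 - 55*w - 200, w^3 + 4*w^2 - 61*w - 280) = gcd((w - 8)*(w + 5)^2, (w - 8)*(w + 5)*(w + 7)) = w^2 - 3*w - 40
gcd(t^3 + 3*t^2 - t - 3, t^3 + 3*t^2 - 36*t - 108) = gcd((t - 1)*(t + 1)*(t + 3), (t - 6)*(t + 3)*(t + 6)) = t + 3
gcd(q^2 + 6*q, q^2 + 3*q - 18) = q + 6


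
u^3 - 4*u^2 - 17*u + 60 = (u - 5)*(u - 3)*(u + 4)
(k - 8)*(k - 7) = k^2 - 15*k + 56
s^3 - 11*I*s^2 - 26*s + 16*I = (s - 8*I)*(s - 2*I)*(s - I)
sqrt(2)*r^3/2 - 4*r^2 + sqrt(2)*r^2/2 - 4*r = r*(r - 4*sqrt(2))*(sqrt(2)*r/2 + sqrt(2)/2)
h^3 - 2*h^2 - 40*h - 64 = (h - 8)*(h + 2)*(h + 4)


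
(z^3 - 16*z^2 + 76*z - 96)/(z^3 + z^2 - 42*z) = (z^2 - 10*z + 16)/(z*(z + 7))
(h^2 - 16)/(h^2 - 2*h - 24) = (h - 4)/(h - 6)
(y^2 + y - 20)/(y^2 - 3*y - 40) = (y - 4)/(y - 8)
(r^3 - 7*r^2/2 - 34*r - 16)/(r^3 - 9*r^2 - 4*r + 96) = (r^2 + 9*r/2 + 2)/(r^2 - r - 12)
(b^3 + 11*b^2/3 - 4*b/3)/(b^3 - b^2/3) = (b + 4)/b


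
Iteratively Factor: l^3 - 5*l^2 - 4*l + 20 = (l - 5)*(l^2 - 4) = (l - 5)*(l - 2)*(l + 2)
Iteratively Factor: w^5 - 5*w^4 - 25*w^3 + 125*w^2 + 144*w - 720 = (w - 3)*(w^4 - 2*w^3 - 31*w^2 + 32*w + 240) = (w - 5)*(w - 3)*(w^3 + 3*w^2 - 16*w - 48) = (w - 5)*(w - 3)*(w + 4)*(w^2 - w - 12) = (w - 5)*(w - 3)*(w + 3)*(w + 4)*(w - 4)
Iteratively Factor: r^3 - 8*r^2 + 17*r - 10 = (r - 1)*(r^2 - 7*r + 10) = (r - 5)*(r - 1)*(r - 2)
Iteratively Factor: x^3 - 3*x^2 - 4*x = (x)*(x^2 - 3*x - 4) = x*(x - 4)*(x + 1)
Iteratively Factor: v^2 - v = (v)*(v - 1)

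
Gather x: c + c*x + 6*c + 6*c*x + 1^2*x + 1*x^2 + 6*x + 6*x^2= 7*c + 7*x^2 + x*(7*c + 7)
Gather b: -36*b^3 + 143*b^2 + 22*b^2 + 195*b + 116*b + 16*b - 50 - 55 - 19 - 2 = -36*b^3 + 165*b^2 + 327*b - 126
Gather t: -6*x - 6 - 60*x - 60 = -66*x - 66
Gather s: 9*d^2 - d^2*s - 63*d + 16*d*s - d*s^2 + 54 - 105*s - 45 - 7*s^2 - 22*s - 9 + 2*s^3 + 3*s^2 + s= 9*d^2 - 63*d + 2*s^3 + s^2*(-d - 4) + s*(-d^2 + 16*d - 126)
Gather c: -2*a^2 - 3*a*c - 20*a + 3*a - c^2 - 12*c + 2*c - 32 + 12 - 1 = -2*a^2 - 17*a - c^2 + c*(-3*a - 10) - 21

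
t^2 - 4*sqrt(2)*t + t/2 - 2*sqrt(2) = (t + 1/2)*(t - 4*sqrt(2))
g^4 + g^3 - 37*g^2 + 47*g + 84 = (g - 4)*(g - 3)*(g + 1)*(g + 7)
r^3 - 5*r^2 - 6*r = r*(r - 6)*(r + 1)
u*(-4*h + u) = -4*h*u + u^2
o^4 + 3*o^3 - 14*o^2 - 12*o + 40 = (o - 2)^2*(o + 2)*(o + 5)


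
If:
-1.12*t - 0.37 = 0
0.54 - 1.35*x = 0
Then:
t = -0.33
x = 0.40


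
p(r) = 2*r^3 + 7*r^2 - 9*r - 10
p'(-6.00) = 123.00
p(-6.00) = -136.00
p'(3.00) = 87.00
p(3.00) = 80.00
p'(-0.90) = -16.74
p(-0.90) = 2.31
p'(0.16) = -6.61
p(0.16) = -11.25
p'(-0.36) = -13.26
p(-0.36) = -5.95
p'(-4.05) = 32.72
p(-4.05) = 8.41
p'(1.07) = 12.85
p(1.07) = -9.17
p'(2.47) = 62.19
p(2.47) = 40.61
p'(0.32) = -3.91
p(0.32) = -12.10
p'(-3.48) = 14.94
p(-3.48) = 21.80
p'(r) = 6*r^2 + 14*r - 9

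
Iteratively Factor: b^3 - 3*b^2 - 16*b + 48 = (b - 3)*(b^2 - 16) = (b - 3)*(b + 4)*(b - 4)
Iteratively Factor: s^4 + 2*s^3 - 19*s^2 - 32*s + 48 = (s + 4)*(s^3 - 2*s^2 - 11*s + 12) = (s - 4)*(s + 4)*(s^2 + 2*s - 3) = (s - 4)*(s + 3)*(s + 4)*(s - 1)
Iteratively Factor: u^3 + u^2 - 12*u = (u - 3)*(u^2 + 4*u) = (u - 3)*(u + 4)*(u)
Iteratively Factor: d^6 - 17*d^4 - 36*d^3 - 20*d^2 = (d)*(d^5 - 17*d^3 - 36*d^2 - 20*d) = d*(d + 1)*(d^4 - d^3 - 16*d^2 - 20*d) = d*(d - 5)*(d + 1)*(d^3 + 4*d^2 + 4*d) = d^2*(d - 5)*(d + 1)*(d^2 + 4*d + 4) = d^2*(d - 5)*(d + 1)*(d + 2)*(d + 2)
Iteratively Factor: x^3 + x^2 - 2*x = (x)*(x^2 + x - 2) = x*(x - 1)*(x + 2)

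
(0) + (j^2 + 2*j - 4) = j^2 + 2*j - 4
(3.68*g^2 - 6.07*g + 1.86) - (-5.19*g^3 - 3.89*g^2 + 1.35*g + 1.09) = 5.19*g^3 + 7.57*g^2 - 7.42*g + 0.77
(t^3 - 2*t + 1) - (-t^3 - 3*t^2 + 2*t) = 2*t^3 + 3*t^2 - 4*t + 1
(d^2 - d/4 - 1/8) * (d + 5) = d^3 + 19*d^2/4 - 11*d/8 - 5/8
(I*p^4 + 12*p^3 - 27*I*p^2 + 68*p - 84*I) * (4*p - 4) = 4*I*p^5 + 48*p^4 - 4*I*p^4 - 48*p^3 - 108*I*p^3 + 272*p^2 + 108*I*p^2 - 272*p - 336*I*p + 336*I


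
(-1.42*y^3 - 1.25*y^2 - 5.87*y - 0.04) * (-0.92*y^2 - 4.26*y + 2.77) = 1.3064*y^5 + 7.1992*y^4 + 6.792*y^3 + 21.5805*y^2 - 16.0895*y - 0.1108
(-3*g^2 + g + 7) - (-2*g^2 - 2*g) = -g^2 + 3*g + 7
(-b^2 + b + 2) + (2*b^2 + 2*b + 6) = b^2 + 3*b + 8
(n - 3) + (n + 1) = 2*n - 2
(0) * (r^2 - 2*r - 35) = 0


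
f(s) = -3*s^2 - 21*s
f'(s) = -6*s - 21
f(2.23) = -61.75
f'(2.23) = -34.38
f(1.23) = -30.37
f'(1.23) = -28.38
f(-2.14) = 31.20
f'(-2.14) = -8.16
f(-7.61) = -13.93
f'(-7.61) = 24.66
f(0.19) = -4.10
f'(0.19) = -22.14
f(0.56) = -12.70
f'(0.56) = -24.36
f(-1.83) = 28.38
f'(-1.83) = -10.02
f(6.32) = -252.55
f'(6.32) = -58.92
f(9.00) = -432.00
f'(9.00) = -75.00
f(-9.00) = -54.00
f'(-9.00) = 33.00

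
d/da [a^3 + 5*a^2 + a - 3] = 3*a^2 + 10*a + 1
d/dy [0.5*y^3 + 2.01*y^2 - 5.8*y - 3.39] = 1.5*y^2 + 4.02*y - 5.8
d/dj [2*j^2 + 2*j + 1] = 4*j + 2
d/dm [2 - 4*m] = -4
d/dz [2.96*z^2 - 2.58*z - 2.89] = 5.92*z - 2.58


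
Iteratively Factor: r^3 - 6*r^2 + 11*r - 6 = (r - 1)*(r^2 - 5*r + 6) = (r - 3)*(r - 1)*(r - 2)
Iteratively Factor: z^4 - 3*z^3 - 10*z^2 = (z - 5)*(z^3 + 2*z^2) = (z - 5)*(z + 2)*(z^2) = z*(z - 5)*(z + 2)*(z)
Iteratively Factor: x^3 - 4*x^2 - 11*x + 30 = (x + 3)*(x^2 - 7*x + 10) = (x - 5)*(x + 3)*(x - 2)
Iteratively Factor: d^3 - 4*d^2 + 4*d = (d - 2)*(d^2 - 2*d) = (d - 2)^2*(d)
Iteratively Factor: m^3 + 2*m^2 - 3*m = (m)*(m^2 + 2*m - 3) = m*(m - 1)*(m + 3)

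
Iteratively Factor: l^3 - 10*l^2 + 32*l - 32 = (l - 4)*(l^2 - 6*l + 8) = (l - 4)*(l - 2)*(l - 4)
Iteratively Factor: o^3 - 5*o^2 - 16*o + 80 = (o + 4)*(o^2 - 9*o + 20) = (o - 4)*(o + 4)*(o - 5)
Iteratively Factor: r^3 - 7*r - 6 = (r - 3)*(r^2 + 3*r + 2) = (r - 3)*(r + 2)*(r + 1)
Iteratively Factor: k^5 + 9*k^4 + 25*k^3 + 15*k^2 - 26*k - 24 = (k + 4)*(k^4 + 5*k^3 + 5*k^2 - 5*k - 6) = (k + 3)*(k + 4)*(k^3 + 2*k^2 - k - 2) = (k + 1)*(k + 3)*(k + 4)*(k^2 + k - 2) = (k - 1)*(k + 1)*(k + 3)*(k + 4)*(k + 2)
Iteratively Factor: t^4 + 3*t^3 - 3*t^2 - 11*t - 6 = (t + 3)*(t^3 - 3*t - 2) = (t + 1)*(t + 3)*(t^2 - t - 2) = (t + 1)^2*(t + 3)*(t - 2)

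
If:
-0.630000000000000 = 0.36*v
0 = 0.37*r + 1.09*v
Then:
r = 5.16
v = -1.75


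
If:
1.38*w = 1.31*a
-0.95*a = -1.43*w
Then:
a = 0.00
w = 0.00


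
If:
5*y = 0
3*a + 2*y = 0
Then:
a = 0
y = 0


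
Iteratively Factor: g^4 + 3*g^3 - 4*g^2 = (g)*(g^3 + 3*g^2 - 4*g) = g*(g - 1)*(g^2 + 4*g) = g*(g - 1)*(g + 4)*(g)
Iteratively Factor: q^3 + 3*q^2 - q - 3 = (q - 1)*(q^2 + 4*q + 3) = (q - 1)*(q + 3)*(q + 1)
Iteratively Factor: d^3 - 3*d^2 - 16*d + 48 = (d - 4)*(d^2 + d - 12) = (d - 4)*(d + 4)*(d - 3)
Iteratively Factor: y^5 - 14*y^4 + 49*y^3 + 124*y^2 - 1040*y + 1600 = (y + 4)*(y^4 - 18*y^3 + 121*y^2 - 360*y + 400) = (y - 4)*(y + 4)*(y^3 - 14*y^2 + 65*y - 100) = (y - 4)^2*(y + 4)*(y^2 - 10*y + 25) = (y - 5)*(y - 4)^2*(y + 4)*(y - 5)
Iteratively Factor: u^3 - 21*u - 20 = (u - 5)*(u^2 + 5*u + 4) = (u - 5)*(u + 4)*(u + 1)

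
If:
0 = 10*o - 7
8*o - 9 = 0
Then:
No Solution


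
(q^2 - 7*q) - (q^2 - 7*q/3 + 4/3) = -14*q/3 - 4/3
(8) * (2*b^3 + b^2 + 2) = 16*b^3 + 8*b^2 + 16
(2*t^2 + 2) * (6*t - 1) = 12*t^3 - 2*t^2 + 12*t - 2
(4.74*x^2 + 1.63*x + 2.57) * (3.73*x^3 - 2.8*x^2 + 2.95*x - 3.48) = 17.6802*x^5 - 7.1921*x^4 + 19.0051*x^3 - 18.8827*x^2 + 1.9091*x - 8.9436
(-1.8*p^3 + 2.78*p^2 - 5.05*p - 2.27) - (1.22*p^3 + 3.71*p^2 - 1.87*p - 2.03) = -3.02*p^3 - 0.93*p^2 - 3.18*p - 0.24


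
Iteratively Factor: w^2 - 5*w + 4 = (w - 4)*(w - 1)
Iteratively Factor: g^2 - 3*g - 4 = (g + 1)*(g - 4)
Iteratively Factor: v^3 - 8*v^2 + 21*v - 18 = (v - 3)*(v^2 - 5*v + 6) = (v - 3)*(v - 2)*(v - 3)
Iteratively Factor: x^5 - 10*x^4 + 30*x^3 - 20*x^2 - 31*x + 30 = (x - 5)*(x^4 - 5*x^3 + 5*x^2 + 5*x - 6) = (x - 5)*(x - 2)*(x^3 - 3*x^2 - x + 3) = (x - 5)*(x - 2)*(x + 1)*(x^2 - 4*x + 3) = (x - 5)*(x - 3)*(x - 2)*(x + 1)*(x - 1)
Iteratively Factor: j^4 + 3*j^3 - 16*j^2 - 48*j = (j - 4)*(j^3 + 7*j^2 + 12*j) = (j - 4)*(j + 3)*(j^2 + 4*j) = (j - 4)*(j + 3)*(j + 4)*(j)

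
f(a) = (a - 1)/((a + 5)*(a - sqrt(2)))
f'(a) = -(a - 1)/((a + 5)*(a - sqrt(2))^2) - (a - 1)/((a + 5)^2*(a - sqrt(2))) + 1/((a + 5)*(a - sqrt(2))) = ((1 - a)*(a + 5) + (1 - a)*(a - sqrt(2)) + (a + 5)*(a - sqrt(2)))/((a + 5)^2*(a - sqrt(2))^2)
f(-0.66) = 0.18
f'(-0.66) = -0.06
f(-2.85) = 0.42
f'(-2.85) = -0.21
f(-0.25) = 0.16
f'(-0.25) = -0.06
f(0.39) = 0.11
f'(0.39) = -0.09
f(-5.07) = -13.37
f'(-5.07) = -190.90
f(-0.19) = 0.15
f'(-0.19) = -0.07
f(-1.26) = 0.23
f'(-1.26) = -0.08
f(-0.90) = 0.20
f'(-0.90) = -0.07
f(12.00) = 0.06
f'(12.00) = 0.00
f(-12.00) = -0.14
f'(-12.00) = -0.02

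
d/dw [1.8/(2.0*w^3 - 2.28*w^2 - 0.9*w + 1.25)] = (-10.8*w^2 + 8.208*w + 1.62)/(2.0*w^3 - 2.28*w^2 - 0.9*w + 1.25)^2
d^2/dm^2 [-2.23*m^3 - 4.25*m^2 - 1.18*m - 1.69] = -13.38*m - 8.5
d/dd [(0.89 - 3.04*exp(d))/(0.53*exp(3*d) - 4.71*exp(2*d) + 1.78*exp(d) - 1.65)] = (3.2224*exp(3*d) - 15.7335*exp(2*d) + 8.3838*exp(d) + 3.4318)*exp(d)/(0.2809*exp(6*d) - 4.9926*exp(5*d) + 24.0709*exp(4*d) - 18.5166*exp(3*d) + 18.7114*exp(2*d) - 5.874*exp(d) + 2.7225)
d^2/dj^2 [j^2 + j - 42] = 2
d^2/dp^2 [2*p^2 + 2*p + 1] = 4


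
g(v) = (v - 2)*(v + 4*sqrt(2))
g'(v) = 2*v - 2 + 4*sqrt(2)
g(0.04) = -11.17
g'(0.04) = 3.74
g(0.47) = -9.37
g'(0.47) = 4.60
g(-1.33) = -14.41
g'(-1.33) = 1.00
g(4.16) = 21.20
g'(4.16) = 11.98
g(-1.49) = -14.54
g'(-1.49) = 0.68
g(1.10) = -6.08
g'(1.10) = 5.86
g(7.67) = 75.56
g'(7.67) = 19.00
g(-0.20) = -12.01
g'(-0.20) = 3.26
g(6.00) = 46.63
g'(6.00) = 15.66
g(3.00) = 8.66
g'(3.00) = 9.66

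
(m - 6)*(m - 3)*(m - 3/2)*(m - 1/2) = m^4 - 11*m^3 + 147*m^2/4 - 171*m/4 + 27/2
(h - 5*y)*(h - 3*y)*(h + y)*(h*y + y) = h^4*y - 7*h^3*y^2 + h^3*y + 7*h^2*y^3 - 7*h^2*y^2 + 15*h*y^4 + 7*h*y^3 + 15*y^4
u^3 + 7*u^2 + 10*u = u*(u + 2)*(u + 5)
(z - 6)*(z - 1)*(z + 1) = z^3 - 6*z^2 - z + 6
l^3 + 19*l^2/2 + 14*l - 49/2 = (l - 1)*(l + 7/2)*(l + 7)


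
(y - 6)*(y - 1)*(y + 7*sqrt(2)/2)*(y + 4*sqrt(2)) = y^4 - 7*y^3 + 15*sqrt(2)*y^3/2 - 105*sqrt(2)*y^2/2 + 34*y^2 - 196*y + 45*sqrt(2)*y + 168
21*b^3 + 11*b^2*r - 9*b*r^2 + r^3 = (-7*b + r)*(-3*b + r)*(b + r)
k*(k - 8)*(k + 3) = k^3 - 5*k^2 - 24*k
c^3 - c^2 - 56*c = c*(c - 8)*(c + 7)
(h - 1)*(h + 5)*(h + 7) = h^3 + 11*h^2 + 23*h - 35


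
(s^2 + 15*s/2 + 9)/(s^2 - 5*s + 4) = (s^2 + 15*s/2 + 9)/(s^2 - 5*s + 4)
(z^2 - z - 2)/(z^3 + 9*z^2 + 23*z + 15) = (z - 2)/(z^2 + 8*z + 15)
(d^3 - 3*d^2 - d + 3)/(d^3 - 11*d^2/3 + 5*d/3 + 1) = 3*(d + 1)/(3*d + 1)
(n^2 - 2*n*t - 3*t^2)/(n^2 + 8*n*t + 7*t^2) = (n - 3*t)/(n + 7*t)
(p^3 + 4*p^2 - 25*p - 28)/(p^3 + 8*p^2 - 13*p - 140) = (p + 1)/(p + 5)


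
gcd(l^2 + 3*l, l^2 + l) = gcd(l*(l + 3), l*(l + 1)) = l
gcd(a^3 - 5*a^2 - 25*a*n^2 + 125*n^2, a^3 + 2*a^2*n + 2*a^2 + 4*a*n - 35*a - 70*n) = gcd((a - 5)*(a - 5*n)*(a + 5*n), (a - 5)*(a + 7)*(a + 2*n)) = a - 5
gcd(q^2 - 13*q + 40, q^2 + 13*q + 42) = 1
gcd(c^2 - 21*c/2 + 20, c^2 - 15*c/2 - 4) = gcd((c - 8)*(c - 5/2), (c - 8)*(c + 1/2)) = c - 8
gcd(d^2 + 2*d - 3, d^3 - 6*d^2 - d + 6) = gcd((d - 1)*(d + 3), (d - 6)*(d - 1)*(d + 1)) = d - 1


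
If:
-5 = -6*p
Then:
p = 5/6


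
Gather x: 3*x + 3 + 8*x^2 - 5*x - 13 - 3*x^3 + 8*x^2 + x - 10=-3*x^3 + 16*x^2 - x - 20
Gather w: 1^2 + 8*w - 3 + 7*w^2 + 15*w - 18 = 7*w^2 + 23*w - 20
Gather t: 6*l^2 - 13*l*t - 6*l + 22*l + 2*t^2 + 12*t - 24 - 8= 6*l^2 + 16*l + 2*t^2 + t*(12 - 13*l) - 32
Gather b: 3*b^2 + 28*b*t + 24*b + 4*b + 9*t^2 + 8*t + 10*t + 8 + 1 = 3*b^2 + b*(28*t + 28) + 9*t^2 + 18*t + 9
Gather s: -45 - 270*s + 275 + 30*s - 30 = 200 - 240*s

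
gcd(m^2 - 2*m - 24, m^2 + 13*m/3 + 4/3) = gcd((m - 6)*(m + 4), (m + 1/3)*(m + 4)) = m + 4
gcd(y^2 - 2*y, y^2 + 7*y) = y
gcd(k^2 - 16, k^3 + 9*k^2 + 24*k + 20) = 1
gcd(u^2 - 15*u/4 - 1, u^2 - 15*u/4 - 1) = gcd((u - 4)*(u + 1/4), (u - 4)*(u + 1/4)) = u^2 - 15*u/4 - 1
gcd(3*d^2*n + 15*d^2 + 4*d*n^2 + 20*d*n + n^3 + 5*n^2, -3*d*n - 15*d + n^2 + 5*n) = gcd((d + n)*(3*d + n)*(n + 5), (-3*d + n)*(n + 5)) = n + 5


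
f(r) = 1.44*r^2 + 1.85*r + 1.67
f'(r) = 2.88*r + 1.85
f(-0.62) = 1.08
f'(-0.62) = 0.06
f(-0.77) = 1.10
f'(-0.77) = -0.37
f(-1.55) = 2.26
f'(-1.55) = -2.61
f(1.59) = 8.25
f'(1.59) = 6.43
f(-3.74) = 14.89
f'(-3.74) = -8.92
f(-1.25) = 1.61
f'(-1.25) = -1.75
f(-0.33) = 1.22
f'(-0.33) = 0.90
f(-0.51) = 1.10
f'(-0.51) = 0.38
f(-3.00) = 9.08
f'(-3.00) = -6.79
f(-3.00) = 9.08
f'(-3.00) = -6.79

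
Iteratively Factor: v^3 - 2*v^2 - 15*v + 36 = (v - 3)*(v^2 + v - 12) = (v - 3)*(v + 4)*(v - 3)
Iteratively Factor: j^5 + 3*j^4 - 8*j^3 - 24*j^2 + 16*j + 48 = (j + 3)*(j^4 - 8*j^2 + 16) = (j + 2)*(j + 3)*(j^3 - 2*j^2 - 4*j + 8) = (j - 2)*(j + 2)*(j + 3)*(j^2 - 4) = (j - 2)^2*(j + 2)*(j + 3)*(j + 2)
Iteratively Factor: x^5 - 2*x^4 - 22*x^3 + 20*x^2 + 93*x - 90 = (x - 2)*(x^4 - 22*x^2 - 24*x + 45) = (x - 5)*(x - 2)*(x^3 + 5*x^2 + 3*x - 9) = (x - 5)*(x - 2)*(x + 3)*(x^2 + 2*x - 3) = (x - 5)*(x - 2)*(x + 3)^2*(x - 1)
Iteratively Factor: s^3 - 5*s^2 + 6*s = (s - 3)*(s^2 - 2*s) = (s - 3)*(s - 2)*(s)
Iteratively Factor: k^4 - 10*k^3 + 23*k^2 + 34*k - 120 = (k + 2)*(k^3 - 12*k^2 + 47*k - 60) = (k - 5)*(k + 2)*(k^2 - 7*k + 12) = (k - 5)*(k - 3)*(k + 2)*(k - 4)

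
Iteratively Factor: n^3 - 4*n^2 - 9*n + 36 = (n - 3)*(n^2 - n - 12) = (n - 3)*(n + 3)*(n - 4)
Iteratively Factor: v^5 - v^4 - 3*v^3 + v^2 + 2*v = (v + 1)*(v^4 - 2*v^3 - v^2 + 2*v) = v*(v + 1)*(v^3 - 2*v^2 - v + 2) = v*(v - 2)*(v + 1)*(v^2 - 1) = v*(v - 2)*(v + 1)^2*(v - 1)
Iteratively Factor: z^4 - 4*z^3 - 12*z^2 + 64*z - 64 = (z - 2)*(z^3 - 2*z^2 - 16*z + 32) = (z - 4)*(z - 2)*(z^2 + 2*z - 8) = (z - 4)*(z - 2)*(z + 4)*(z - 2)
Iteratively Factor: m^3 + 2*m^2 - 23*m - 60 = (m + 4)*(m^2 - 2*m - 15) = (m - 5)*(m + 4)*(m + 3)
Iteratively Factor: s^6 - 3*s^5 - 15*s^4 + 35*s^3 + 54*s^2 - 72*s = (s)*(s^5 - 3*s^4 - 15*s^3 + 35*s^2 + 54*s - 72) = s*(s - 3)*(s^4 - 15*s^2 - 10*s + 24) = s*(s - 3)*(s + 2)*(s^3 - 2*s^2 - 11*s + 12) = s*(s - 3)*(s + 2)*(s + 3)*(s^2 - 5*s + 4) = s*(s - 3)*(s - 1)*(s + 2)*(s + 3)*(s - 4)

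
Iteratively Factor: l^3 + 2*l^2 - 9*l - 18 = (l - 3)*(l^2 + 5*l + 6) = (l - 3)*(l + 2)*(l + 3)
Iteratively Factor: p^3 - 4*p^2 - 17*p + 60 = (p - 5)*(p^2 + p - 12) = (p - 5)*(p - 3)*(p + 4)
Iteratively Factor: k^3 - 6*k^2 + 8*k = (k - 2)*(k^2 - 4*k) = (k - 4)*(k - 2)*(k)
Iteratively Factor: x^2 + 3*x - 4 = (x + 4)*(x - 1)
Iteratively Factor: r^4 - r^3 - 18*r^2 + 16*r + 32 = (r - 2)*(r^3 + r^2 - 16*r - 16) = (r - 4)*(r - 2)*(r^2 + 5*r + 4) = (r - 4)*(r - 2)*(r + 4)*(r + 1)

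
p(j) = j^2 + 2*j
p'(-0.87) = 0.26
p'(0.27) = 2.54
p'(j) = 2*j + 2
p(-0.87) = -0.98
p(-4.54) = 11.53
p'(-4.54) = -7.08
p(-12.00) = 120.00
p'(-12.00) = -22.00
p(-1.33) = -0.89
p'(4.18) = 10.36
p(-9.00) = 63.00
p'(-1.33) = -0.66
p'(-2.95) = -3.90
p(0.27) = 0.61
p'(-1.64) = -1.28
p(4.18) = 25.83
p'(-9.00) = -16.00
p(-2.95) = 2.80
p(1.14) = 3.58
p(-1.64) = -0.59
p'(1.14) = 4.28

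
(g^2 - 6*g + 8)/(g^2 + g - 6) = (g - 4)/(g + 3)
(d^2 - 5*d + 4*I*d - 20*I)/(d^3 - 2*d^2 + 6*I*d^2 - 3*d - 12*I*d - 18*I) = (d^2 + d*(-5 + 4*I) - 20*I)/(d^3 + d^2*(-2 + 6*I) + d*(-3 - 12*I) - 18*I)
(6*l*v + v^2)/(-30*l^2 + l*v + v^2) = v/(-5*l + v)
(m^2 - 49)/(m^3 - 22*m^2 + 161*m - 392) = (m + 7)/(m^2 - 15*m + 56)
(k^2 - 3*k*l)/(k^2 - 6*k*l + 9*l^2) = k/(k - 3*l)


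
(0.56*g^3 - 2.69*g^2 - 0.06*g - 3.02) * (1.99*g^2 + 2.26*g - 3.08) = 1.1144*g^5 - 4.0875*g^4 - 7.9236*g^3 + 2.1398*g^2 - 6.6404*g + 9.3016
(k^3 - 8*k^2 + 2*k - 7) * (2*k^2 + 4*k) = 2*k^5 - 12*k^4 - 28*k^3 - 6*k^2 - 28*k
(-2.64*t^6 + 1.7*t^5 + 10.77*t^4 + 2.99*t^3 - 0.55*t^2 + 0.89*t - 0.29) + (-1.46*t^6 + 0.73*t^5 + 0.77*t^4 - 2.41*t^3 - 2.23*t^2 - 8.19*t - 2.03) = -4.1*t^6 + 2.43*t^5 + 11.54*t^4 + 0.58*t^3 - 2.78*t^2 - 7.3*t - 2.32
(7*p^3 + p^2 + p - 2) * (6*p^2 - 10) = 42*p^5 + 6*p^4 - 64*p^3 - 22*p^2 - 10*p + 20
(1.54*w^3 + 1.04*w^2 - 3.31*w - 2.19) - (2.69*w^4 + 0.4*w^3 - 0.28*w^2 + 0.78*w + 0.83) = -2.69*w^4 + 1.14*w^3 + 1.32*w^2 - 4.09*w - 3.02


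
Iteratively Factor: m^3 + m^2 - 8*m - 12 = (m - 3)*(m^2 + 4*m + 4) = (m - 3)*(m + 2)*(m + 2)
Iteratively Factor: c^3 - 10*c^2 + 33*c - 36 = (c - 3)*(c^2 - 7*c + 12) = (c - 4)*(c - 3)*(c - 3)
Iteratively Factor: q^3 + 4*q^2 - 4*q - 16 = (q + 2)*(q^2 + 2*q - 8) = (q - 2)*(q + 2)*(q + 4)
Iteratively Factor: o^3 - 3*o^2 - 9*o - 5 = (o + 1)*(o^2 - 4*o - 5) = (o - 5)*(o + 1)*(o + 1)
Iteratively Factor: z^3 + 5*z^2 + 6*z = (z + 3)*(z^2 + 2*z) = z*(z + 3)*(z + 2)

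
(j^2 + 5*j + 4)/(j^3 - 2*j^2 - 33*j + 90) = (j^2 + 5*j + 4)/(j^3 - 2*j^2 - 33*j + 90)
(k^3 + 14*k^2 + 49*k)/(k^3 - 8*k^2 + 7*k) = (k^2 + 14*k + 49)/(k^2 - 8*k + 7)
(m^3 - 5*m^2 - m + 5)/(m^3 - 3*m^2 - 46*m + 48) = (m^2 - 4*m - 5)/(m^2 - 2*m - 48)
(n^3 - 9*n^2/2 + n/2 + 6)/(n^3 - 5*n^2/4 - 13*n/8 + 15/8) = 4*(n^2 - 3*n - 4)/(4*n^2 + n - 5)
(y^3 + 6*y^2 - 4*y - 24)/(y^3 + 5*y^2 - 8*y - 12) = (y + 2)/(y + 1)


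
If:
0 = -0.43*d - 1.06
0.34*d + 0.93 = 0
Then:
No Solution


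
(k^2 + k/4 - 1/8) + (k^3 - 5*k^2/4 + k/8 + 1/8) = k^3 - k^2/4 + 3*k/8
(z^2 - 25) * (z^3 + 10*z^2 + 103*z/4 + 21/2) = z^5 + 10*z^4 + 3*z^3/4 - 479*z^2/2 - 2575*z/4 - 525/2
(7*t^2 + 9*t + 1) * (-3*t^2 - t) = -21*t^4 - 34*t^3 - 12*t^2 - t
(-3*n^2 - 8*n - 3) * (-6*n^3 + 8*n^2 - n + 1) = 18*n^5 + 24*n^4 - 43*n^3 - 19*n^2 - 5*n - 3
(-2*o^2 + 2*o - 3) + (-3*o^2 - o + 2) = -5*o^2 + o - 1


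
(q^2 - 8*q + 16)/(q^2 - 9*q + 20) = (q - 4)/(q - 5)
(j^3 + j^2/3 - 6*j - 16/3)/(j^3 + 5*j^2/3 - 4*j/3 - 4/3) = (3*j^2 - 5*j - 8)/(3*j^2 - j - 2)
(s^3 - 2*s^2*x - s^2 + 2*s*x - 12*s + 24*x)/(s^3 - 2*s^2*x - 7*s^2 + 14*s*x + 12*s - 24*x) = (s + 3)/(s - 3)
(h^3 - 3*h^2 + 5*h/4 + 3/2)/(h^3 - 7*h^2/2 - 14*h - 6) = (h^2 - 7*h/2 + 3)/(h^2 - 4*h - 12)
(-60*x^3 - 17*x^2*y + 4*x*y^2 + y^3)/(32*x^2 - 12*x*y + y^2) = (-15*x^2 - 8*x*y - y^2)/(8*x - y)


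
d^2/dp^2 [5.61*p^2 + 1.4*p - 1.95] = 11.2200000000000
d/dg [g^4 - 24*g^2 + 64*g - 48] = 4*g^3 - 48*g + 64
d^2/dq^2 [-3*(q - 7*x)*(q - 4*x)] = -6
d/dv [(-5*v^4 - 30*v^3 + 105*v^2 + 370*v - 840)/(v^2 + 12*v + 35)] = 10*(-v^3 - 7*v^2 + 5*v + 47)/(v^2 + 10*v + 25)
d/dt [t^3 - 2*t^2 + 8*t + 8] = 3*t^2 - 4*t + 8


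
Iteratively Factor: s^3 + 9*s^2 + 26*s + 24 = (s + 4)*(s^2 + 5*s + 6) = (s + 2)*(s + 4)*(s + 3)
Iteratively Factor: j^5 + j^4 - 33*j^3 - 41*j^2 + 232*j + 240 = (j - 5)*(j^4 + 6*j^3 - 3*j^2 - 56*j - 48) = (j - 5)*(j - 3)*(j^3 + 9*j^2 + 24*j + 16) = (j - 5)*(j - 3)*(j + 4)*(j^2 + 5*j + 4) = (j - 5)*(j - 3)*(j + 4)^2*(j + 1)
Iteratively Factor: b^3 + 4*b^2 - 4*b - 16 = (b + 4)*(b^2 - 4) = (b + 2)*(b + 4)*(b - 2)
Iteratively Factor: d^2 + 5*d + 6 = (d + 3)*(d + 2)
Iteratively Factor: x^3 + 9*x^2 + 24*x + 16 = (x + 4)*(x^2 + 5*x + 4) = (x + 4)^2*(x + 1)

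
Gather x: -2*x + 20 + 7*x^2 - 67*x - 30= 7*x^2 - 69*x - 10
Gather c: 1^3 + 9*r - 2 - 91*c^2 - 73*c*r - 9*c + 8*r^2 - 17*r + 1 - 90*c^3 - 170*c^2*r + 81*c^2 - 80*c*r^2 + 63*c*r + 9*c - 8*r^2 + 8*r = -90*c^3 + c^2*(-170*r - 10) + c*(-80*r^2 - 10*r)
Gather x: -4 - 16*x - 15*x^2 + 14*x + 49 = -15*x^2 - 2*x + 45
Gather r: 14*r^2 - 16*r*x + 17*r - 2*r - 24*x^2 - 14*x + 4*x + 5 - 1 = 14*r^2 + r*(15 - 16*x) - 24*x^2 - 10*x + 4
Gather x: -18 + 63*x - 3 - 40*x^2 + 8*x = -40*x^2 + 71*x - 21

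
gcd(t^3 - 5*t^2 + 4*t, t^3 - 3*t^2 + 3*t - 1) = t - 1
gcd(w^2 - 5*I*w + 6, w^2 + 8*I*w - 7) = w + I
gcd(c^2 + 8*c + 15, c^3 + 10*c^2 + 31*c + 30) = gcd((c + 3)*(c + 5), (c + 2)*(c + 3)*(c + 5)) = c^2 + 8*c + 15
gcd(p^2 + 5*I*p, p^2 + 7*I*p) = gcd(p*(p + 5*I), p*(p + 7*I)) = p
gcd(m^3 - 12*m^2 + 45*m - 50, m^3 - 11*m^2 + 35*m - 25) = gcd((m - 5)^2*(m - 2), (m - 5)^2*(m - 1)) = m^2 - 10*m + 25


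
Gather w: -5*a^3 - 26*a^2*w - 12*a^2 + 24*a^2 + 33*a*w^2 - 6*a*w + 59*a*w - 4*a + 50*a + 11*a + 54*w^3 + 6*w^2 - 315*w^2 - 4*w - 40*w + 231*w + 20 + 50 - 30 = -5*a^3 + 12*a^2 + 57*a + 54*w^3 + w^2*(33*a - 309) + w*(-26*a^2 + 53*a + 187) + 40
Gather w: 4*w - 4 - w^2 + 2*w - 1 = -w^2 + 6*w - 5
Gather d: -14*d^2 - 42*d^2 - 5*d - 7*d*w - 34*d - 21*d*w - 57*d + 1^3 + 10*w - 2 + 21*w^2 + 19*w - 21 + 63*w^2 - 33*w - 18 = -56*d^2 + d*(-28*w - 96) + 84*w^2 - 4*w - 40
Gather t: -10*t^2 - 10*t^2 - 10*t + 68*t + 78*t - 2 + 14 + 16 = -20*t^2 + 136*t + 28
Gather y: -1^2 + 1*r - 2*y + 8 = r - 2*y + 7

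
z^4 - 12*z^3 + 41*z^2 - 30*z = z*(z - 6)*(z - 5)*(z - 1)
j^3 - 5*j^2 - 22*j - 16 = (j - 8)*(j + 1)*(j + 2)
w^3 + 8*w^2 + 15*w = w*(w + 3)*(w + 5)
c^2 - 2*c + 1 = (c - 1)^2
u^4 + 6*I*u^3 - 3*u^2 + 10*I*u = u*(u - I)*(u + 2*I)*(u + 5*I)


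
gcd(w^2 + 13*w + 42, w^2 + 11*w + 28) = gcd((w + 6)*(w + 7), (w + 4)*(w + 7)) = w + 7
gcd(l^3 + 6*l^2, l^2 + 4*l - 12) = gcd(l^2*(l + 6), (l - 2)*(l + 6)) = l + 6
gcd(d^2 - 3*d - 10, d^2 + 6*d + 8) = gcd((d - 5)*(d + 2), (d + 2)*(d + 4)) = d + 2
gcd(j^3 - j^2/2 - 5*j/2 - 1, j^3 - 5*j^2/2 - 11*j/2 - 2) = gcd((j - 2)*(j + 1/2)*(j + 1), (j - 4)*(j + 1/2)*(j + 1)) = j^2 + 3*j/2 + 1/2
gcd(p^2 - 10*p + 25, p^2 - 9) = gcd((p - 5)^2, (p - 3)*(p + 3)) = 1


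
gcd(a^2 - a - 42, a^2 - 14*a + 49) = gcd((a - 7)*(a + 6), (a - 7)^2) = a - 7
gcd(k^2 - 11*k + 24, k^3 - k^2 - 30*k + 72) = k - 3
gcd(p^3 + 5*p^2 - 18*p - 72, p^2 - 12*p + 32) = p - 4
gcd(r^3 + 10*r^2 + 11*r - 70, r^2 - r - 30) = r + 5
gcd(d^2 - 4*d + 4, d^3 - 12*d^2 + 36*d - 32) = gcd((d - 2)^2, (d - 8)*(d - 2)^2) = d^2 - 4*d + 4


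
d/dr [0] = 0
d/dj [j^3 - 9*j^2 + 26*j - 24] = 3*j^2 - 18*j + 26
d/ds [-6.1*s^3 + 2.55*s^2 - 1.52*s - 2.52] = -18.3*s^2 + 5.1*s - 1.52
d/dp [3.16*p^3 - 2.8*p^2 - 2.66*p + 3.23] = 9.48*p^2 - 5.6*p - 2.66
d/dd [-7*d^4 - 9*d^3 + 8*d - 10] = -28*d^3 - 27*d^2 + 8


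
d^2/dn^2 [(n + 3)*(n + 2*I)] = 2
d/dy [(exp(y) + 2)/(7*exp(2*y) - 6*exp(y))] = (-7*exp(2*y) - 28*exp(y) + 12)*exp(-y)/(49*exp(2*y) - 84*exp(y) + 36)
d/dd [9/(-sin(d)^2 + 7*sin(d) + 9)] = 9*(2*sin(d) - 7)*cos(d)/(7*sin(d) + cos(d)^2 + 8)^2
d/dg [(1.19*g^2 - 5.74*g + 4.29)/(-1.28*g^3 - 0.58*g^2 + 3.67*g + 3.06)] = (1.5232*g^4 - 14.6944*g^3 + 17.5117*g^2 + 12.2592*g - 33.3087)/(1.6384*g^6 + 1.4848*g^5 - 9.0588*g^4 - 12.0908*g^3 + 9.9193*g^2 + 22.4604*g + 9.3636)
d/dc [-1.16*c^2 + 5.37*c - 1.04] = 5.37 - 2.32*c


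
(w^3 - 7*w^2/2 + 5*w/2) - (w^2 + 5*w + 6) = w^3 - 9*w^2/2 - 5*w/2 - 6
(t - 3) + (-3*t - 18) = -2*t - 21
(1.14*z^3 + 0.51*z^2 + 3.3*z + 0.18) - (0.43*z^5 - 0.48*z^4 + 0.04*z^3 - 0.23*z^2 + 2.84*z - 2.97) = -0.43*z^5 + 0.48*z^4 + 1.1*z^3 + 0.74*z^2 + 0.46*z + 3.15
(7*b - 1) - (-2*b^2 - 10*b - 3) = 2*b^2 + 17*b + 2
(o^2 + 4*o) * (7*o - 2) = 7*o^3 + 26*o^2 - 8*o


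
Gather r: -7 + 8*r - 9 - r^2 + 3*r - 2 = -r^2 + 11*r - 18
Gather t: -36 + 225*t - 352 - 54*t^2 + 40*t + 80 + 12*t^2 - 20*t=-42*t^2 + 245*t - 308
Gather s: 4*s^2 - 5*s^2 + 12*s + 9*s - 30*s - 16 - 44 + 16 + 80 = -s^2 - 9*s + 36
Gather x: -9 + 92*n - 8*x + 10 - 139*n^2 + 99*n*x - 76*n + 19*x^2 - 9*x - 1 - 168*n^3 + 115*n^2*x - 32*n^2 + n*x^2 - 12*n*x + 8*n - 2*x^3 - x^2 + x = -168*n^3 - 171*n^2 + 24*n - 2*x^3 + x^2*(n + 18) + x*(115*n^2 + 87*n - 16)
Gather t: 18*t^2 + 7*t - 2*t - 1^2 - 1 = 18*t^2 + 5*t - 2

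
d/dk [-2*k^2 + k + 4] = 1 - 4*k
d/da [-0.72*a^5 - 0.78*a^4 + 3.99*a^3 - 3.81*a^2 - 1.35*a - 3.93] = -3.6*a^4 - 3.12*a^3 + 11.97*a^2 - 7.62*a - 1.35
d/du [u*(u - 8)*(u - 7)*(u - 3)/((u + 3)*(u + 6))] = (2*u^5 + 9*u^4 - 252*u^3 + 105*u^2 + 3636*u - 3024)/(u^4 + 18*u^3 + 117*u^2 + 324*u + 324)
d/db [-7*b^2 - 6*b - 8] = -14*b - 6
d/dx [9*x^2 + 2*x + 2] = 18*x + 2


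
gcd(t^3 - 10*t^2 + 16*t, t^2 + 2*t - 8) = t - 2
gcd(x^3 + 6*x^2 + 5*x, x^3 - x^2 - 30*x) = x^2 + 5*x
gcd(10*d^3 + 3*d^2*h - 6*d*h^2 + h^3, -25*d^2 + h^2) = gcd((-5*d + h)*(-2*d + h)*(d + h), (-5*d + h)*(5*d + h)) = 5*d - h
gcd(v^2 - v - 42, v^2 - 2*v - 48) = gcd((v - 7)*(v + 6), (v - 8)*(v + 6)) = v + 6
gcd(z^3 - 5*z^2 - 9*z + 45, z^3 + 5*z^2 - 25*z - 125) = z - 5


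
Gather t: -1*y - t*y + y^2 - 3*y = -t*y + y^2 - 4*y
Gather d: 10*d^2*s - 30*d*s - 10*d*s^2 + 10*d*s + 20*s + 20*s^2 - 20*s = 10*d^2*s + d*(-10*s^2 - 20*s) + 20*s^2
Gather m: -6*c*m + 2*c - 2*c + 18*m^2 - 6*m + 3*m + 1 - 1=18*m^2 + m*(-6*c - 3)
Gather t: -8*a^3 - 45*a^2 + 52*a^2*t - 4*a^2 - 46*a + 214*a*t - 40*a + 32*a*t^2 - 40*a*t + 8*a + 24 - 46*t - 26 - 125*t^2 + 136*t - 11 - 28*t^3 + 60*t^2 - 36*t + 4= -8*a^3 - 49*a^2 - 78*a - 28*t^3 + t^2*(32*a - 65) + t*(52*a^2 + 174*a + 54) - 9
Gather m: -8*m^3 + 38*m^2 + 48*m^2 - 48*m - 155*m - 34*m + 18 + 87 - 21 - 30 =-8*m^3 + 86*m^2 - 237*m + 54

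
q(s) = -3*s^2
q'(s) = -6*s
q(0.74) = -1.64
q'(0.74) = -4.44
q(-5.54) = -92.07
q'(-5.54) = 33.24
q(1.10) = -3.63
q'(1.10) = -6.60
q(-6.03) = -109.08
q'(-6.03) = 36.18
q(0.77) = -1.78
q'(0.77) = -4.62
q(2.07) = -12.85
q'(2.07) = -12.42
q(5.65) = -95.77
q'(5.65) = -33.90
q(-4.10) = -50.43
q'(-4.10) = 24.60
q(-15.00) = -675.00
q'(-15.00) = 90.00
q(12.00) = -432.00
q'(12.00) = -72.00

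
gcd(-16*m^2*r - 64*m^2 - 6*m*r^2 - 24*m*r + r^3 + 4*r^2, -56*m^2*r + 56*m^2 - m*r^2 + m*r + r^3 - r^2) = -8*m + r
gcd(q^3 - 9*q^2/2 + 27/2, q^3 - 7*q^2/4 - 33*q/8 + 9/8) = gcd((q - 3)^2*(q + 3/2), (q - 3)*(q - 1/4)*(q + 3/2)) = q^2 - 3*q/2 - 9/2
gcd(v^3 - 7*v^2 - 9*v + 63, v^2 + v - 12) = v - 3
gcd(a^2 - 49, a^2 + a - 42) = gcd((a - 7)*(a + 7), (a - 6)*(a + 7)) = a + 7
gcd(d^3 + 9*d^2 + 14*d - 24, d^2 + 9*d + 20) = d + 4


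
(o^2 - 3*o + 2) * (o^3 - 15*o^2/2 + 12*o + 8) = o^5 - 21*o^4/2 + 73*o^3/2 - 43*o^2 + 16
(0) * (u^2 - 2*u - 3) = 0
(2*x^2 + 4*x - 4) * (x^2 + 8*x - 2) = 2*x^4 + 20*x^3 + 24*x^2 - 40*x + 8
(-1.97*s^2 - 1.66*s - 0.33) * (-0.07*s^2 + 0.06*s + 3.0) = 0.1379*s^4 - 0.00199999999999999*s^3 - 5.9865*s^2 - 4.9998*s - 0.99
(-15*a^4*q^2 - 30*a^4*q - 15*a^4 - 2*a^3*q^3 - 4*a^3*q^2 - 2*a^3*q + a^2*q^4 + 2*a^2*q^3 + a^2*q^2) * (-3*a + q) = 45*a^5*q^2 + 90*a^5*q + 45*a^5 - 9*a^4*q^3 - 18*a^4*q^2 - 9*a^4*q - 5*a^3*q^4 - 10*a^3*q^3 - 5*a^3*q^2 + a^2*q^5 + 2*a^2*q^4 + a^2*q^3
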